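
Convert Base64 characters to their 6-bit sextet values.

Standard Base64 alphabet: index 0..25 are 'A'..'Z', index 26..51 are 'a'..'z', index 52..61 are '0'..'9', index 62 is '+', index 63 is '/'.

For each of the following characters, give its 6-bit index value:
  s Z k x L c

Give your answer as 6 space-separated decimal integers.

Answer: 44 25 36 49 11 28

Derivation:
's': a..z range, 26 + ord('s') − ord('a') = 44
'Z': A..Z range, ord('Z') − ord('A') = 25
'k': a..z range, 26 + ord('k') − ord('a') = 36
'x': a..z range, 26 + ord('x') − ord('a') = 49
'L': A..Z range, ord('L') − ord('A') = 11
'c': a..z range, 26 + ord('c') − ord('a') = 28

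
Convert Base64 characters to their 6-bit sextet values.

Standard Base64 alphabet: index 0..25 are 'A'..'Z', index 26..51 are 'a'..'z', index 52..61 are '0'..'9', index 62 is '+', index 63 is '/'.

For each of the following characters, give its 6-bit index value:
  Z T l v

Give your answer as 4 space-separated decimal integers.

'Z': A..Z range, ord('Z') − ord('A') = 25
'T': A..Z range, ord('T') − ord('A') = 19
'l': a..z range, 26 + ord('l') − ord('a') = 37
'v': a..z range, 26 + ord('v') − ord('a') = 47

Answer: 25 19 37 47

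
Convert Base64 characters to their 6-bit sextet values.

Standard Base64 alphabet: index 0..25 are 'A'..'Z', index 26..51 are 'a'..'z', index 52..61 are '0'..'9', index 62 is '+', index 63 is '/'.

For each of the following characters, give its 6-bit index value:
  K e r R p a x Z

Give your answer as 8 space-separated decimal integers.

'K': A..Z range, ord('K') − ord('A') = 10
'e': a..z range, 26 + ord('e') − ord('a') = 30
'r': a..z range, 26 + ord('r') − ord('a') = 43
'R': A..Z range, ord('R') − ord('A') = 17
'p': a..z range, 26 + ord('p') − ord('a') = 41
'a': a..z range, 26 + ord('a') − ord('a') = 26
'x': a..z range, 26 + ord('x') − ord('a') = 49
'Z': A..Z range, ord('Z') − ord('A') = 25

Answer: 10 30 43 17 41 26 49 25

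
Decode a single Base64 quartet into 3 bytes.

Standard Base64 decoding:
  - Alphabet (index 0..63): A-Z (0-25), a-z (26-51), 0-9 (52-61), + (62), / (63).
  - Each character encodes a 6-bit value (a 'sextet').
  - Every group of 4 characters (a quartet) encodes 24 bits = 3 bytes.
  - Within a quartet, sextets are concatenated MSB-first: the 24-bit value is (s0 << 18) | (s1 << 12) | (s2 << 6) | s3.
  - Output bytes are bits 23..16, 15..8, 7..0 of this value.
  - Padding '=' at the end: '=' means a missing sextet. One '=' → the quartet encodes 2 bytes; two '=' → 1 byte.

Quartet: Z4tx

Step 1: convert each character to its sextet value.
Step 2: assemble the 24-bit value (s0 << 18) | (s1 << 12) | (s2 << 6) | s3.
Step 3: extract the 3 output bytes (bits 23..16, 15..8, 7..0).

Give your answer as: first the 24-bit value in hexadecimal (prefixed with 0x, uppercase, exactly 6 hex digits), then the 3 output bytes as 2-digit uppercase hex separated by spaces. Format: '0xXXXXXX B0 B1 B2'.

Answer: 0x678B71 67 8B 71

Derivation:
Sextets: Z=25, 4=56, t=45, x=49
24-bit: (25<<18) | (56<<12) | (45<<6) | 49
      = 0x640000 | 0x038000 | 0x000B40 | 0x000031
      = 0x678B71
Bytes: (v>>16)&0xFF=67, (v>>8)&0xFF=8B, v&0xFF=71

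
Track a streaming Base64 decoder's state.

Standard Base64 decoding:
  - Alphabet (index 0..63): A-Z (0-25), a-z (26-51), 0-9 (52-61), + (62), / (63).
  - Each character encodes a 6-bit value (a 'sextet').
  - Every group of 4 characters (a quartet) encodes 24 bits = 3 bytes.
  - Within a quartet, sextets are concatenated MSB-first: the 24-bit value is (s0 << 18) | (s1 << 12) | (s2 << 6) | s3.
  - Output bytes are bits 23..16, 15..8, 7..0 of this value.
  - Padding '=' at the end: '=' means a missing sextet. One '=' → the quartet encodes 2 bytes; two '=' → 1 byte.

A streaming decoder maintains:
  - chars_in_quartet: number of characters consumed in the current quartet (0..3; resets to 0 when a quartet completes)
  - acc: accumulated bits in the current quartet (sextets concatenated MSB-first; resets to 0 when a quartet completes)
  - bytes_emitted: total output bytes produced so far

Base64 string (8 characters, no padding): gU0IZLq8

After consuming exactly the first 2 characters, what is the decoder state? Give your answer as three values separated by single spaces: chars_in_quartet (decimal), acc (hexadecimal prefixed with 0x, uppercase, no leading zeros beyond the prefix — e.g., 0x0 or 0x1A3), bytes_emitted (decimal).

After char 0 ('g'=32): chars_in_quartet=1 acc=0x20 bytes_emitted=0
After char 1 ('U'=20): chars_in_quartet=2 acc=0x814 bytes_emitted=0

Answer: 2 0x814 0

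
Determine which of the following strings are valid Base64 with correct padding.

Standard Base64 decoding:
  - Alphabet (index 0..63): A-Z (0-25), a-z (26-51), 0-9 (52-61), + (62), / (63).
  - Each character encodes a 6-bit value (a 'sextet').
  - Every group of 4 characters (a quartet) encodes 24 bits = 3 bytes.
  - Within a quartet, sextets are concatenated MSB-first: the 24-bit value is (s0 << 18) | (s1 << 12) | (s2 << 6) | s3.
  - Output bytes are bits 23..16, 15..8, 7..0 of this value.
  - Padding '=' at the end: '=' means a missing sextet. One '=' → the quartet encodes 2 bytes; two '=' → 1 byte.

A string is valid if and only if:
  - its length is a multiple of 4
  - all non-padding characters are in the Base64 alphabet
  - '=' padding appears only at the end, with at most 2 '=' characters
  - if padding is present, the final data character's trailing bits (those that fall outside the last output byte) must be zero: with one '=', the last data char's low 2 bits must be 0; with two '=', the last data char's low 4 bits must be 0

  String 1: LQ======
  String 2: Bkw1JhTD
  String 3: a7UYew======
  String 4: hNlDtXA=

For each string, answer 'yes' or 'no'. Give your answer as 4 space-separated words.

Answer: no yes no yes

Derivation:
String 1: 'LQ======' → invalid (6 pad chars (max 2))
String 2: 'Bkw1JhTD' → valid
String 3: 'a7UYew======' → invalid (6 pad chars (max 2))
String 4: 'hNlDtXA=' → valid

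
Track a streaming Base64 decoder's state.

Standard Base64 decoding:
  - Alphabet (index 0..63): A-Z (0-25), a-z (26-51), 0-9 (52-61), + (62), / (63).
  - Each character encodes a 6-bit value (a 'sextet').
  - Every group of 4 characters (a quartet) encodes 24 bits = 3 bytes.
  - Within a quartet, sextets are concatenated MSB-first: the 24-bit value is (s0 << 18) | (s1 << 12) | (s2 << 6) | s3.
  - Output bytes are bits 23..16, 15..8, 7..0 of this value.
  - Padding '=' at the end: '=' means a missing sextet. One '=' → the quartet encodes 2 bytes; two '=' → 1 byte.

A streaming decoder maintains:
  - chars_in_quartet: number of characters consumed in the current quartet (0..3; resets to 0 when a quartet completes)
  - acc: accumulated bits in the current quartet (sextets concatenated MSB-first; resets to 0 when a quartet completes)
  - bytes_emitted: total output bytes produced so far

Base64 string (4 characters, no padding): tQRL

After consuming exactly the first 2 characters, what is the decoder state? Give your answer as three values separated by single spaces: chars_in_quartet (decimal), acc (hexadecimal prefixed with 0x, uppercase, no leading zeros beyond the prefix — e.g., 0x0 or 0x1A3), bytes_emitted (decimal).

Answer: 2 0xB50 0

Derivation:
After char 0 ('t'=45): chars_in_quartet=1 acc=0x2D bytes_emitted=0
After char 1 ('Q'=16): chars_in_quartet=2 acc=0xB50 bytes_emitted=0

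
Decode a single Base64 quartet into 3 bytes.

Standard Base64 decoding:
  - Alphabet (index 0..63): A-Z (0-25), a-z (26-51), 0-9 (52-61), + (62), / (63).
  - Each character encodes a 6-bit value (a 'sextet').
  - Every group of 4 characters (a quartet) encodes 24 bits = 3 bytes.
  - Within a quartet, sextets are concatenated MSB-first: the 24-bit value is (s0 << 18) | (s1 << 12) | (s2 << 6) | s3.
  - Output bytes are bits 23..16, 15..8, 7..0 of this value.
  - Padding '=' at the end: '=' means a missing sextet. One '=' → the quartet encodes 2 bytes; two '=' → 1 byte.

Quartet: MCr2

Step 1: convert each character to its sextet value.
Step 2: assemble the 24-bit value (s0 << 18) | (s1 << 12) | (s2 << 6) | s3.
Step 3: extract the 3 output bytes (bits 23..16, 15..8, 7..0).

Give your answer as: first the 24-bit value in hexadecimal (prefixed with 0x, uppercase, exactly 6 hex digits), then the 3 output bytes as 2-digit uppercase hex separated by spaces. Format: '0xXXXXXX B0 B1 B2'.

Answer: 0x302AF6 30 2A F6

Derivation:
Sextets: M=12, C=2, r=43, 2=54
24-bit: (12<<18) | (2<<12) | (43<<6) | 54
      = 0x300000 | 0x002000 | 0x000AC0 | 0x000036
      = 0x302AF6
Bytes: (v>>16)&0xFF=30, (v>>8)&0xFF=2A, v&0xFF=F6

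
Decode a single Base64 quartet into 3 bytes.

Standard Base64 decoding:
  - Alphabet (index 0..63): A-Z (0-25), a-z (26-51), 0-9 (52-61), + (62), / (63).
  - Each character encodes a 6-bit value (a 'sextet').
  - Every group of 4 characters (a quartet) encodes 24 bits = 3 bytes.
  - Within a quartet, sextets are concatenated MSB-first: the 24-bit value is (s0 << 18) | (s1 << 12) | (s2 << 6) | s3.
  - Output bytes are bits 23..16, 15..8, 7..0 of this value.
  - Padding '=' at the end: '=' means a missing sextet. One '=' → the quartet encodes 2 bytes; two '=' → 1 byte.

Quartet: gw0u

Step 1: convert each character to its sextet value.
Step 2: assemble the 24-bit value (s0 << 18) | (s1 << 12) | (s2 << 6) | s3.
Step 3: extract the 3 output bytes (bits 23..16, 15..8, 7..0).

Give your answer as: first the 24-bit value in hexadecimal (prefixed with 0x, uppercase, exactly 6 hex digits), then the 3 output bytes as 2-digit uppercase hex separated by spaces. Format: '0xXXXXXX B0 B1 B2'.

Sextets: g=32, w=48, 0=52, u=46
24-bit: (32<<18) | (48<<12) | (52<<6) | 46
      = 0x800000 | 0x030000 | 0x000D00 | 0x00002E
      = 0x830D2E
Bytes: (v>>16)&0xFF=83, (v>>8)&0xFF=0D, v&0xFF=2E

Answer: 0x830D2E 83 0D 2E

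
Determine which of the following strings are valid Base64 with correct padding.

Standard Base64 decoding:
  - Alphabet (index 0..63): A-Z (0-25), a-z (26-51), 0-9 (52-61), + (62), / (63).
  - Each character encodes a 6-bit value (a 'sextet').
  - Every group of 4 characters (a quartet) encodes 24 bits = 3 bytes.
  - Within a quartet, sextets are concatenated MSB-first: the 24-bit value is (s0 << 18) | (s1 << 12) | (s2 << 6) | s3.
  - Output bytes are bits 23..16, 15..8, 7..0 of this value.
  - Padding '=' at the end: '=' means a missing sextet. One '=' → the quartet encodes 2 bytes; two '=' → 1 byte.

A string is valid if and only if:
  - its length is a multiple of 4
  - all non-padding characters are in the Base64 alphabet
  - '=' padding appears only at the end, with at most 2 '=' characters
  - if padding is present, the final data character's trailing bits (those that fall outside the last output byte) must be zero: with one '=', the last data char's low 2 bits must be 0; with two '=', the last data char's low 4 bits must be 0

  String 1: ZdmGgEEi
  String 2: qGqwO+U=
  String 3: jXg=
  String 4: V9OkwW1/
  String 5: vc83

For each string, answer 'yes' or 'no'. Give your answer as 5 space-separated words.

Answer: yes yes yes yes yes

Derivation:
String 1: 'ZdmGgEEi' → valid
String 2: 'qGqwO+U=' → valid
String 3: 'jXg=' → valid
String 4: 'V9OkwW1/' → valid
String 5: 'vc83' → valid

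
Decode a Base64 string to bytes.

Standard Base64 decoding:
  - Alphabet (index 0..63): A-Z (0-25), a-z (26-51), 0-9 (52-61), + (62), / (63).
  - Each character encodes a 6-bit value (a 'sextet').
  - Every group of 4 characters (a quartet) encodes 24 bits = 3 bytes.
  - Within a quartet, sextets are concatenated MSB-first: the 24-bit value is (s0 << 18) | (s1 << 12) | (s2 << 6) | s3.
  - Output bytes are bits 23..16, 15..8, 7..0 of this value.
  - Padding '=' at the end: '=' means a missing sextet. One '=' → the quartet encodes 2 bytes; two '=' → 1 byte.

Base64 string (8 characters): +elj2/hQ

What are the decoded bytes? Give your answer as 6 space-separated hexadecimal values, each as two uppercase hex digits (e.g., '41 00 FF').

Answer: F9 E9 63 DB F8 50

Derivation:
After char 0 ('+'=62): chars_in_quartet=1 acc=0x3E bytes_emitted=0
After char 1 ('e'=30): chars_in_quartet=2 acc=0xF9E bytes_emitted=0
After char 2 ('l'=37): chars_in_quartet=3 acc=0x3E7A5 bytes_emitted=0
After char 3 ('j'=35): chars_in_quartet=4 acc=0xF9E963 -> emit F9 E9 63, reset; bytes_emitted=3
After char 4 ('2'=54): chars_in_quartet=1 acc=0x36 bytes_emitted=3
After char 5 ('/'=63): chars_in_quartet=2 acc=0xDBF bytes_emitted=3
After char 6 ('h'=33): chars_in_quartet=3 acc=0x36FE1 bytes_emitted=3
After char 7 ('Q'=16): chars_in_quartet=4 acc=0xDBF850 -> emit DB F8 50, reset; bytes_emitted=6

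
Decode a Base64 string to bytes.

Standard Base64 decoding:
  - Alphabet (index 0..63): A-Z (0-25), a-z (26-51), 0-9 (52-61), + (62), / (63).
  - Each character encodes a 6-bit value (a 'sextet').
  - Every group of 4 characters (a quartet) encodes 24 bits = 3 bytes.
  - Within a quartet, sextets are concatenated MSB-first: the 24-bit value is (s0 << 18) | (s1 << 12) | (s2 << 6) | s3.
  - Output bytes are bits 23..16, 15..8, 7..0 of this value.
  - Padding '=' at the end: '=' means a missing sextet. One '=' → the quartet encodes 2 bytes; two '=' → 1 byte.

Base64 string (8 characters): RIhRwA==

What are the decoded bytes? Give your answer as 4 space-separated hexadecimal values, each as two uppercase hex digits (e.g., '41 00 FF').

Answer: 44 88 51 C0

Derivation:
After char 0 ('R'=17): chars_in_quartet=1 acc=0x11 bytes_emitted=0
After char 1 ('I'=8): chars_in_quartet=2 acc=0x448 bytes_emitted=0
After char 2 ('h'=33): chars_in_quartet=3 acc=0x11221 bytes_emitted=0
After char 3 ('R'=17): chars_in_quartet=4 acc=0x448851 -> emit 44 88 51, reset; bytes_emitted=3
After char 4 ('w'=48): chars_in_quartet=1 acc=0x30 bytes_emitted=3
After char 5 ('A'=0): chars_in_quartet=2 acc=0xC00 bytes_emitted=3
Padding '==': partial quartet acc=0xC00 -> emit C0; bytes_emitted=4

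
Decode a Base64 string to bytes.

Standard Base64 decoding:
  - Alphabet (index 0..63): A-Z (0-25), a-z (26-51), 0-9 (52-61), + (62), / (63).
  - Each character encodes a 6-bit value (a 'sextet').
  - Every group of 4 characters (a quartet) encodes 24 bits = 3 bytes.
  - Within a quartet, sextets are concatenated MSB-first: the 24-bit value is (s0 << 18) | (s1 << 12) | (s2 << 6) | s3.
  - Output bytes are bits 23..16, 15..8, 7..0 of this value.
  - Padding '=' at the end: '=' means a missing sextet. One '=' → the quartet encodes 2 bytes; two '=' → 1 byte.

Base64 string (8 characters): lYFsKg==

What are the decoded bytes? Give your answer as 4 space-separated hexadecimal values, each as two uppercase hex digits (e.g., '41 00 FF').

After char 0 ('l'=37): chars_in_quartet=1 acc=0x25 bytes_emitted=0
After char 1 ('Y'=24): chars_in_quartet=2 acc=0x958 bytes_emitted=0
After char 2 ('F'=5): chars_in_quartet=3 acc=0x25605 bytes_emitted=0
After char 3 ('s'=44): chars_in_quartet=4 acc=0x95816C -> emit 95 81 6C, reset; bytes_emitted=3
After char 4 ('K'=10): chars_in_quartet=1 acc=0xA bytes_emitted=3
After char 5 ('g'=32): chars_in_quartet=2 acc=0x2A0 bytes_emitted=3
Padding '==': partial quartet acc=0x2A0 -> emit 2A; bytes_emitted=4

Answer: 95 81 6C 2A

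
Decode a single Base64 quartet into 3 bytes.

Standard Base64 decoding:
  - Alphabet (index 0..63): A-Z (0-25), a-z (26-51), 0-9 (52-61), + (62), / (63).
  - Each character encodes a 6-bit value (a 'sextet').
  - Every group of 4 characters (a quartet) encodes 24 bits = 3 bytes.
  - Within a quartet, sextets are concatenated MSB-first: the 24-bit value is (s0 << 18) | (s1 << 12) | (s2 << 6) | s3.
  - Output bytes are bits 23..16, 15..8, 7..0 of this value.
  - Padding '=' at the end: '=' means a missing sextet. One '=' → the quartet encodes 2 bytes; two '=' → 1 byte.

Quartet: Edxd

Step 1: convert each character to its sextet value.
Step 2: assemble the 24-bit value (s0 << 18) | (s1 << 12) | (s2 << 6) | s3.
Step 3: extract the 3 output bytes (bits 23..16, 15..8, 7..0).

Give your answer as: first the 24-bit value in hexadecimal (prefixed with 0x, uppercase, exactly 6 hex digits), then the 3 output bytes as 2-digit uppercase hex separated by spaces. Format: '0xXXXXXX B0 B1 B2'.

Answer: 0x11DC5D 11 DC 5D

Derivation:
Sextets: E=4, d=29, x=49, d=29
24-bit: (4<<18) | (29<<12) | (49<<6) | 29
      = 0x100000 | 0x01D000 | 0x000C40 | 0x00001D
      = 0x11DC5D
Bytes: (v>>16)&0xFF=11, (v>>8)&0xFF=DC, v&0xFF=5D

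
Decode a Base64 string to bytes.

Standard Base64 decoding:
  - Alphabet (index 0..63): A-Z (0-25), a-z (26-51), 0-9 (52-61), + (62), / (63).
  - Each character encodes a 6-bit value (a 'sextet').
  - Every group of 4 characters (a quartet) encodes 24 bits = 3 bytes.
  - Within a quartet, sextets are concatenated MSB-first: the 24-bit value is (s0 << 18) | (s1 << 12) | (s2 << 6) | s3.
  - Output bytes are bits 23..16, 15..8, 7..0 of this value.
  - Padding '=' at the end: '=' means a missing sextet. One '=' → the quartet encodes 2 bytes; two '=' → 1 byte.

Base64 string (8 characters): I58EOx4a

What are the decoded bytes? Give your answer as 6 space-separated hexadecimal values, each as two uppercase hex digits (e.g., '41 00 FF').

Answer: 23 9F 04 3B 1E 1A

Derivation:
After char 0 ('I'=8): chars_in_quartet=1 acc=0x8 bytes_emitted=0
After char 1 ('5'=57): chars_in_quartet=2 acc=0x239 bytes_emitted=0
After char 2 ('8'=60): chars_in_quartet=3 acc=0x8E7C bytes_emitted=0
After char 3 ('E'=4): chars_in_quartet=4 acc=0x239F04 -> emit 23 9F 04, reset; bytes_emitted=3
After char 4 ('O'=14): chars_in_quartet=1 acc=0xE bytes_emitted=3
After char 5 ('x'=49): chars_in_quartet=2 acc=0x3B1 bytes_emitted=3
After char 6 ('4'=56): chars_in_quartet=3 acc=0xEC78 bytes_emitted=3
After char 7 ('a'=26): chars_in_quartet=4 acc=0x3B1E1A -> emit 3B 1E 1A, reset; bytes_emitted=6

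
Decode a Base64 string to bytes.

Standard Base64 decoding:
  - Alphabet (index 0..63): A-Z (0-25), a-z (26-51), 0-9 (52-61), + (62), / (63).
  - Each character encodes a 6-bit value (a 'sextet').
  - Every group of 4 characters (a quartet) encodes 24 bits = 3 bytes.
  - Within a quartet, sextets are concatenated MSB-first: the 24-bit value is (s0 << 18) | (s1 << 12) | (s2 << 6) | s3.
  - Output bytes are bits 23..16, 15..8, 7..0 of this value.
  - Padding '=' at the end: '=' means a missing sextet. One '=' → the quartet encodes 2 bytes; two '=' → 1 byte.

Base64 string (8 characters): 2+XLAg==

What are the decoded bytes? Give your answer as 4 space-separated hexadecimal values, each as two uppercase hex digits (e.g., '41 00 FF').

Answer: DB E5 CB 02

Derivation:
After char 0 ('2'=54): chars_in_quartet=1 acc=0x36 bytes_emitted=0
After char 1 ('+'=62): chars_in_quartet=2 acc=0xDBE bytes_emitted=0
After char 2 ('X'=23): chars_in_quartet=3 acc=0x36F97 bytes_emitted=0
After char 3 ('L'=11): chars_in_quartet=4 acc=0xDBE5CB -> emit DB E5 CB, reset; bytes_emitted=3
After char 4 ('A'=0): chars_in_quartet=1 acc=0x0 bytes_emitted=3
After char 5 ('g'=32): chars_in_quartet=2 acc=0x20 bytes_emitted=3
Padding '==': partial quartet acc=0x20 -> emit 02; bytes_emitted=4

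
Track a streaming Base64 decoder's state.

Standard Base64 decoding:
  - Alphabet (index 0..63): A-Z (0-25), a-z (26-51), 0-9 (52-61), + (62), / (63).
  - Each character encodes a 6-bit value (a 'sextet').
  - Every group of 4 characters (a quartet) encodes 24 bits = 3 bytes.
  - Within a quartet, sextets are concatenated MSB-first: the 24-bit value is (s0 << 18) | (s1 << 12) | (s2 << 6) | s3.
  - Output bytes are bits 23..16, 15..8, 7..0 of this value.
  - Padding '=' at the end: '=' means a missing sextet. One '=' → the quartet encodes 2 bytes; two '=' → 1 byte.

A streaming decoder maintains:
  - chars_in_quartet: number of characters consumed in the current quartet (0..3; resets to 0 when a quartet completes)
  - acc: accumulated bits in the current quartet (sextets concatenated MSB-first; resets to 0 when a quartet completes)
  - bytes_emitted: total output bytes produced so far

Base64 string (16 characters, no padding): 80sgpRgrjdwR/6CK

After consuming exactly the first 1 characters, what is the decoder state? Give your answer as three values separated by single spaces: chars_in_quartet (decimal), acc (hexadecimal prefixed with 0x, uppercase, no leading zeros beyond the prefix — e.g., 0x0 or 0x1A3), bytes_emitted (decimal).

Answer: 1 0x3C 0

Derivation:
After char 0 ('8'=60): chars_in_quartet=1 acc=0x3C bytes_emitted=0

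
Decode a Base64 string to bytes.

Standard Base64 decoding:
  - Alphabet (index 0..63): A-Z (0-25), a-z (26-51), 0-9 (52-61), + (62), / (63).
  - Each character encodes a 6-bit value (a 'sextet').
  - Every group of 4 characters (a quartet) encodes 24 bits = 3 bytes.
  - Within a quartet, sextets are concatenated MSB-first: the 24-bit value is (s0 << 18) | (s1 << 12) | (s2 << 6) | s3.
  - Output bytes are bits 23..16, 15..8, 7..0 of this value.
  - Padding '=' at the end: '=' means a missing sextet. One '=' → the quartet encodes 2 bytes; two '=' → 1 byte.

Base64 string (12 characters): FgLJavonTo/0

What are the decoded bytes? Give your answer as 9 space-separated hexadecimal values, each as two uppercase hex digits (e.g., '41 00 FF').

After char 0 ('F'=5): chars_in_quartet=1 acc=0x5 bytes_emitted=0
After char 1 ('g'=32): chars_in_quartet=2 acc=0x160 bytes_emitted=0
After char 2 ('L'=11): chars_in_quartet=3 acc=0x580B bytes_emitted=0
After char 3 ('J'=9): chars_in_quartet=4 acc=0x1602C9 -> emit 16 02 C9, reset; bytes_emitted=3
After char 4 ('a'=26): chars_in_quartet=1 acc=0x1A bytes_emitted=3
After char 5 ('v'=47): chars_in_quartet=2 acc=0x6AF bytes_emitted=3
After char 6 ('o'=40): chars_in_quartet=3 acc=0x1ABE8 bytes_emitted=3
After char 7 ('n'=39): chars_in_quartet=4 acc=0x6AFA27 -> emit 6A FA 27, reset; bytes_emitted=6
After char 8 ('T'=19): chars_in_quartet=1 acc=0x13 bytes_emitted=6
After char 9 ('o'=40): chars_in_quartet=2 acc=0x4E8 bytes_emitted=6
After char 10 ('/'=63): chars_in_quartet=3 acc=0x13A3F bytes_emitted=6
After char 11 ('0'=52): chars_in_quartet=4 acc=0x4E8FF4 -> emit 4E 8F F4, reset; bytes_emitted=9

Answer: 16 02 C9 6A FA 27 4E 8F F4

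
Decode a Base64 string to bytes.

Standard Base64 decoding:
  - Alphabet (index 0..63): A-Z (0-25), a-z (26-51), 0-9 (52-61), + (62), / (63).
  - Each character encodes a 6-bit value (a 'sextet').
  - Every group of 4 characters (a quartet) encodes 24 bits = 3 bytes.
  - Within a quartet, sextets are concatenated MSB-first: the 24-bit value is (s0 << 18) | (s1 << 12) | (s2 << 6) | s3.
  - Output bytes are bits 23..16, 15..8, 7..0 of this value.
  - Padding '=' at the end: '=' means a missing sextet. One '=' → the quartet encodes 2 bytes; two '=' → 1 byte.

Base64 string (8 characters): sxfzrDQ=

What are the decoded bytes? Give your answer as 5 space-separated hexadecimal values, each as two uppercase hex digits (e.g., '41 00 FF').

Answer: B3 17 F3 AC 34

Derivation:
After char 0 ('s'=44): chars_in_quartet=1 acc=0x2C bytes_emitted=0
After char 1 ('x'=49): chars_in_quartet=2 acc=0xB31 bytes_emitted=0
After char 2 ('f'=31): chars_in_quartet=3 acc=0x2CC5F bytes_emitted=0
After char 3 ('z'=51): chars_in_quartet=4 acc=0xB317F3 -> emit B3 17 F3, reset; bytes_emitted=3
After char 4 ('r'=43): chars_in_quartet=1 acc=0x2B bytes_emitted=3
After char 5 ('D'=3): chars_in_quartet=2 acc=0xAC3 bytes_emitted=3
After char 6 ('Q'=16): chars_in_quartet=3 acc=0x2B0D0 bytes_emitted=3
Padding '=': partial quartet acc=0x2B0D0 -> emit AC 34; bytes_emitted=5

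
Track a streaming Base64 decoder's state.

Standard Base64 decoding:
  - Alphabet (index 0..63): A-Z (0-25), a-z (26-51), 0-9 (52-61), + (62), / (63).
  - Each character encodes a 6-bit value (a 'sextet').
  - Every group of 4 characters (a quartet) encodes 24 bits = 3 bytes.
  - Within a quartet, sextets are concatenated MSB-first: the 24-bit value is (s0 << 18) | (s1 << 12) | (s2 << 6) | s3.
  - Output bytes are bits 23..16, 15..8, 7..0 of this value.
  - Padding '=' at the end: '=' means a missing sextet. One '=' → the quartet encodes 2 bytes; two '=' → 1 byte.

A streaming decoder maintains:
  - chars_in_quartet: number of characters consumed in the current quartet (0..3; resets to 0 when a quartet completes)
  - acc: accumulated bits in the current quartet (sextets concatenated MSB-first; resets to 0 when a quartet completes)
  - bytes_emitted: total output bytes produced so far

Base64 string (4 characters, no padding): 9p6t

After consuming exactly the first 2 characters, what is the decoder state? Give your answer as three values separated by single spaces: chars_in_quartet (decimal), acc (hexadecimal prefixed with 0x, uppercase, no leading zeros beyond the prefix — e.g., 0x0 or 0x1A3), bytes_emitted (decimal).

Answer: 2 0xF69 0

Derivation:
After char 0 ('9'=61): chars_in_quartet=1 acc=0x3D bytes_emitted=0
After char 1 ('p'=41): chars_in_quartet=2 acc=0xF69 bytes_emitted=0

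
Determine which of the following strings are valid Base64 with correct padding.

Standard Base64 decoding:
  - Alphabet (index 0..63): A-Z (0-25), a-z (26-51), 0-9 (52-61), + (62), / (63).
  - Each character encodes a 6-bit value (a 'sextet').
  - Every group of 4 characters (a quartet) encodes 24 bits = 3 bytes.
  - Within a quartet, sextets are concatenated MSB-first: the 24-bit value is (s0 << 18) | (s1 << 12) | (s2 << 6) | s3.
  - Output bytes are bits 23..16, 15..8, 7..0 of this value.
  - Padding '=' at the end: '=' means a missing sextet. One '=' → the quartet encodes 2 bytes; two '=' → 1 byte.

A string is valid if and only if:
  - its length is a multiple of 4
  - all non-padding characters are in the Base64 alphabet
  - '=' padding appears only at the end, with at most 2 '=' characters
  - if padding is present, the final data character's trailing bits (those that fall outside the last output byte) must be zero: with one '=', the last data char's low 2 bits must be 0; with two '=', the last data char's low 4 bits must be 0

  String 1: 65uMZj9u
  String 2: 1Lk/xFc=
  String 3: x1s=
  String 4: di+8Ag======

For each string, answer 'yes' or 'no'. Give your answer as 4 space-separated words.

String 1: '65uMZj9u' → valid
String 2: '1Lk/xFc=' → valid
String 3: 'x1s=' → valid
String 4: 'di+8Ag======' → invalid (6 pad chars (max 2))

Answer: yes yes yes no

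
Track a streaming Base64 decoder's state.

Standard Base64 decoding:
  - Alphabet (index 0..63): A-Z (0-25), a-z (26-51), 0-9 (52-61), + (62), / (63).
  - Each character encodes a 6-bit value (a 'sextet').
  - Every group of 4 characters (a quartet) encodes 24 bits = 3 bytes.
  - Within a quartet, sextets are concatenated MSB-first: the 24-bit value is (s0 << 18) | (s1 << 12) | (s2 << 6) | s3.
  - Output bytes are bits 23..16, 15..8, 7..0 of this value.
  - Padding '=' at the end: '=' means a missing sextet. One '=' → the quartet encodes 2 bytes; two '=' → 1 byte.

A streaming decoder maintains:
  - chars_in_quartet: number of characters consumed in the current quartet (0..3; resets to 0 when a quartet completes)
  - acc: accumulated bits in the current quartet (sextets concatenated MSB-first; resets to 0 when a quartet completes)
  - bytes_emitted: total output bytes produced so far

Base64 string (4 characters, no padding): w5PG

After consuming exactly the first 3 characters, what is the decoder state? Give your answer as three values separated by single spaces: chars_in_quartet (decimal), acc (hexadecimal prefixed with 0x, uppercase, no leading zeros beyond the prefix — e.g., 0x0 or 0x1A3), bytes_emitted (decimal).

After char 0 ('w'=48): chars_in_quartet=1 acc=0x30 bytes_emitted=0
After char 1 ('5'=57): chars_in_quartet=2 acc=0xC39 bytes_emitted=0
After char 2 ('P'=15): chars_in_quartet=3 acc=0x30E4F bytes_emitted=0

Answer: 3 0x30E4F 0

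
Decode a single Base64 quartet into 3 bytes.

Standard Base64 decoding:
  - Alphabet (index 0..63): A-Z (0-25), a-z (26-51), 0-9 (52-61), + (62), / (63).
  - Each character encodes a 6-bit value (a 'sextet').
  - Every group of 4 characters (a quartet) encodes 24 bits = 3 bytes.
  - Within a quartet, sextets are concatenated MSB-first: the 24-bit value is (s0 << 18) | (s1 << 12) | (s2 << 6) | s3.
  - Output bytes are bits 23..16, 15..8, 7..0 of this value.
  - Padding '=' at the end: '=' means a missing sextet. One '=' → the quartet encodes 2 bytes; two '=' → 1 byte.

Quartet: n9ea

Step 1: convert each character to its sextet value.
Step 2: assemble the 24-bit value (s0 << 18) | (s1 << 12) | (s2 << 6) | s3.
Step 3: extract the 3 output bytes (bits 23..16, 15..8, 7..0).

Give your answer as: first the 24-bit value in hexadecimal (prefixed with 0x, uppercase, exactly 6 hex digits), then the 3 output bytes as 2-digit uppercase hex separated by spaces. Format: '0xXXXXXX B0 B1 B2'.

Sextets: n=39, 9=61, e=30, a=26
24-bit: (39<<18) | (61<<12) | (30<<6) | 26
      = 0x9C0000 | 0x03D000 | 0x000780 | 0x00001A
      = 0x9FD79A
Bytes: (v>>16)&0xFF=9F, (v>>8)&0xFF=D7, v&0xFF=9A

Answer: 0x9FD79A 9F D7 9A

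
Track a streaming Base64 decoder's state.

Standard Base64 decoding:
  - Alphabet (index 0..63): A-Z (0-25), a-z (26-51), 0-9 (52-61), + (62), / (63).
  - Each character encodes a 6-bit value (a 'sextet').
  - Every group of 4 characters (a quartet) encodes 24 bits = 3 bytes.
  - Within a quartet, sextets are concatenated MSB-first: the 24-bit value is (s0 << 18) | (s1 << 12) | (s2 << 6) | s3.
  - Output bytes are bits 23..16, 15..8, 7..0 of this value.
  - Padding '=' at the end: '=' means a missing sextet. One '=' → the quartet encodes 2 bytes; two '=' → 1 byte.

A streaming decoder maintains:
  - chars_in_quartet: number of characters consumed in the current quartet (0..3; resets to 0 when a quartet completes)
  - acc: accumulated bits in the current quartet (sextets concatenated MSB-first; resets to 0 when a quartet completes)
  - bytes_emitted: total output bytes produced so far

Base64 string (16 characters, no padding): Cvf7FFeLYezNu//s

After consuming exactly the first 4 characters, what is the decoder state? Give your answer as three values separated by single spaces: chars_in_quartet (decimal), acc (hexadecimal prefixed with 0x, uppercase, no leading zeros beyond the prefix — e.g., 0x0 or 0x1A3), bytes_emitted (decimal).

After char 0 ('C'=2): chars_in_quartet=1 acc=0x2 bytes_emitted=0
After char 1 ('v'=47): chars_in_quartet=2 acc=0xAF bytes_emitted=0
After char 2 ('f'=31): chars_in_quartet=3 acc=0x2BDF bytes_emitted=0
After char 3 ('7'=59): chars_in_quartet=4 acc=0xAF7FB -> emit 0A F7 FB, reset; bytes_emitted=3

Answer: 0 0x0 3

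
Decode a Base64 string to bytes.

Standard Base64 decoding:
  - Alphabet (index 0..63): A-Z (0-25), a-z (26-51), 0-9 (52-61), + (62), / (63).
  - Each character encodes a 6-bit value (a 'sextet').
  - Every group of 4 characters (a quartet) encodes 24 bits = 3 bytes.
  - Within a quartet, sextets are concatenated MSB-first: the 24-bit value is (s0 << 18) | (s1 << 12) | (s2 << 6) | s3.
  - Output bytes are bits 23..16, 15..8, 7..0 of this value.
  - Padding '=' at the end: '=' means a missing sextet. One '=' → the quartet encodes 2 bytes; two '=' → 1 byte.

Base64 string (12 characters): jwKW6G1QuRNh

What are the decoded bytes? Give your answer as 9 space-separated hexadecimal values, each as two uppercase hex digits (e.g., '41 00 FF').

After char 0 ('j'=35): chars_in_quartet=1 acc=0x23 bytes_emitted=0
After char 1 ('w'=48): chars_in_quartet=2 acc=0x8F0 bytes_emitted=0
After char 2 ('K'=10): chars_in_quartet=3 acc=0x23C0A bytes_emitted=0
After char 3 ('W'=22): chars_in_quartet=4 acc=0x8F0296 -> emit 8F 02 96, reset; bytes_emitted=3
After char 4 ('6'=58): chars_in_quartet=1 acc=0x3A bytes_emitted=3
After char 5 ('G'=6): chars_in_quartet=2 acc=0xE86 bytes_emitted=3
After char 6 ('1'=53): chars_in_quartet=3 acc=0x3A1B5 bytes_emitted=3
After char 7 ('Q'=16): chars_in_quartet=4 acc=0xE86D50 -> emit E8 6D 50, reset; bytes_emitted=6
After char 8 ('u'=46): chars_in_quartet=1 acc=0x2E bytes_emitted=6
After char 9 ('R'=17): chars_in_quartet=2 acc=0xB91 bytes_emitted=6
After char 10 ('N'=13): chars_in_quartet=3 acc=0x2E44D bytes_emitted=6
After char 11 ('h'=33): chars_in_quartet=4 acc=0xB91361 -> emit B9 13 61, reset; bytes_emitted=9

Answer: 8F 02 96 E8 6D 50 B9 13 61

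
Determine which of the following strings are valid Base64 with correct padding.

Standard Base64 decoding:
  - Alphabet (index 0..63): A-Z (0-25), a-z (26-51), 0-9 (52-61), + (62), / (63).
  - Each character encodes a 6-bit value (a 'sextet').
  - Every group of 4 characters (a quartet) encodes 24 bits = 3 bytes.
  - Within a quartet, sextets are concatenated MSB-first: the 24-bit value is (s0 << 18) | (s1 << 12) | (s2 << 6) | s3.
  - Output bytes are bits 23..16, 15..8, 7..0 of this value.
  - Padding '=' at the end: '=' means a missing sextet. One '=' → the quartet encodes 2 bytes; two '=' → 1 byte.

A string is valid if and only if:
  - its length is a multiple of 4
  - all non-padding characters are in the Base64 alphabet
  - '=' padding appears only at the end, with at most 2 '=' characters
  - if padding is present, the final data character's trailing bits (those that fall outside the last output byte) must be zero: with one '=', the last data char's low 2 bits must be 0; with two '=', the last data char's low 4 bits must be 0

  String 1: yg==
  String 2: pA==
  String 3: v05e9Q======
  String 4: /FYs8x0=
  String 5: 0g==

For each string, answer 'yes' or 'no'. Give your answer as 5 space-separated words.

String 1: 'yg==' → valid
String 2: 'pA==' → valid
String 3: 'v05e9Q======' → invalid (6 pad chars (max 2))
String 4: '/FYs8x0=' → valid
String 5: '0g==' → valid

Answer: yes yes no yes yes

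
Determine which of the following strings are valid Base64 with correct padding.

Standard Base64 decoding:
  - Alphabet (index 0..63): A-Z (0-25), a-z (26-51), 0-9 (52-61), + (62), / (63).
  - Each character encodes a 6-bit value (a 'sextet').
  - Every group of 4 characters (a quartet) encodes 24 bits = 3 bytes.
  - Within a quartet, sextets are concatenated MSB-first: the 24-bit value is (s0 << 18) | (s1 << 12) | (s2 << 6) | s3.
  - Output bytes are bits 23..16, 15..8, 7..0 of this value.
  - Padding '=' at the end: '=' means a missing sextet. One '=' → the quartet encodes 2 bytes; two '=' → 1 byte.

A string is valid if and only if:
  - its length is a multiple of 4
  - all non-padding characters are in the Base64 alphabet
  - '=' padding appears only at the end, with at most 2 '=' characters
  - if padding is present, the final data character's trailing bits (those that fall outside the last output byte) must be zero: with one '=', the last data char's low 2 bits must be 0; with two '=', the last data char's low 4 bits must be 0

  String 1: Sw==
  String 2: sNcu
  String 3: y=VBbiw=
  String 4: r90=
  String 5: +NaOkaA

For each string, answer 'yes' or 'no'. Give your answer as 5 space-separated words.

String 1: 'Sw==' → valid
String 2: 'sNcu' → valid
String 3: 'y=VBbiw=' → invalid (bad char(s): ['=']; '=' in middle)
String 4: 'r90=' → valid
String 5: '+NaOkaA' → invalid (len=7 not mult of 4)

Answer: yes yes no yes no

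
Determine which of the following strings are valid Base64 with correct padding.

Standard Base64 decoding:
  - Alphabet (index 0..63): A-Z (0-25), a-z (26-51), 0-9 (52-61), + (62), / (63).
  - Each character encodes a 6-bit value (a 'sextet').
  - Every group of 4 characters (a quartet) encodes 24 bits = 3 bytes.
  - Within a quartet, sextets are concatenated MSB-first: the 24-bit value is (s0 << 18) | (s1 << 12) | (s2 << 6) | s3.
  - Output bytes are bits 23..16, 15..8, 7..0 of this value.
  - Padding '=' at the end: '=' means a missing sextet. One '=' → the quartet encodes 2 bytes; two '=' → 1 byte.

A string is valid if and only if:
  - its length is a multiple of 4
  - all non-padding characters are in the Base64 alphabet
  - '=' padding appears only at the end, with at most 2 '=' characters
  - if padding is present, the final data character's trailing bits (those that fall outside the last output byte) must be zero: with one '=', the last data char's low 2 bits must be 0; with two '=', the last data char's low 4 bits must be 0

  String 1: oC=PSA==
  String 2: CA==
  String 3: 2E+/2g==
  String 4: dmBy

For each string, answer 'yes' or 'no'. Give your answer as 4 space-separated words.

Answer: no yes yes yes

Derivation:
String 1: 'oC=PSA==' → invalid (bad char(s): ['=']; '=' in middle)
String 2: 'CA==' → valid
String 3: '2E+/2g==' → valid
String 4: 'dmBy' → valid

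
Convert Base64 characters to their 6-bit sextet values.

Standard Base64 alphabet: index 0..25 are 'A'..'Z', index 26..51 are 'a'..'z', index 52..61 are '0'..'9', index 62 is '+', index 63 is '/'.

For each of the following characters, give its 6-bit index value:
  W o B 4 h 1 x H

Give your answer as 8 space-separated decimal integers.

'W': A..Z range, ord('W') − ord('A') = 22
'o': a..z range, 26 + ord('o') − ord('a') = 40
'B': A..Z range, ord('B') − ord('A') = 1
'4': 0..9 range, 52 + ord('4') − ord('0') = 56
'h': a..z range, 26 + ord('h') − ord('a') = 33
'1': 0..9 range, 52 + ord('1') − ord('0') = 53
'x': a..z range, 26 + ord('x') − ord('a') = 49
'H': A..Z range, ord('H') − ord('A') = 7

Answer: 22 40 1 56 33 53 49 7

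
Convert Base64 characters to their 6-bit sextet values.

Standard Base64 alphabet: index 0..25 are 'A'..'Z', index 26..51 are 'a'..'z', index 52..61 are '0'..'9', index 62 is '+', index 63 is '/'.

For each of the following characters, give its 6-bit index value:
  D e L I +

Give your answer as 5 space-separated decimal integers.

'D': A..Z range, ord('D') − ord('A') = 3
'e': a..z range, 26 + ord('e') − ord('a') = 30
'L': A..Z range, ord('L') − ord('A') = 11
'I': A..Z range, ord('I') − ord('A') = 8
'+': index 62

Answer: 3 30 11 8 62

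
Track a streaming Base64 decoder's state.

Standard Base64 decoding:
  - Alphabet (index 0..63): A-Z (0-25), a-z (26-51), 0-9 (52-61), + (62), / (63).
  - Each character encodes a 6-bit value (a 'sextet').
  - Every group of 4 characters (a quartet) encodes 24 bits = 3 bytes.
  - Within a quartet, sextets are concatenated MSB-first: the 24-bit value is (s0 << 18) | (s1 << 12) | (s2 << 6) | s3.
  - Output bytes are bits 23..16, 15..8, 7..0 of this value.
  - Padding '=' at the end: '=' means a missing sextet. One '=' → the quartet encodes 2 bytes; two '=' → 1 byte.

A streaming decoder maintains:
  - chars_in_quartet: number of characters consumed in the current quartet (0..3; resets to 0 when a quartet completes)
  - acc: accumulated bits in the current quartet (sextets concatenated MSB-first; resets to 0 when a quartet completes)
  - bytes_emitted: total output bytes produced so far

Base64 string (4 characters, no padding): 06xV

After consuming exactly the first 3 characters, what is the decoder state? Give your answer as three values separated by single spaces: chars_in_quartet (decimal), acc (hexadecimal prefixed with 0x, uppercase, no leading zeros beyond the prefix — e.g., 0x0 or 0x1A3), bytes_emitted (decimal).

Answer: 3 0x34EB1 0

Derivation:
After char 0 ('0'=52): chars_in_quartet=1 acc=0x34 bytes_emitted=0
After char 1 ('6'=58): chars_in_quartet=2 acc=0xD3A bytes_emitted=0
After char 2 ('x'=49): chars_in_quartet=3 acc=0x34EB1 bytes_emitted=0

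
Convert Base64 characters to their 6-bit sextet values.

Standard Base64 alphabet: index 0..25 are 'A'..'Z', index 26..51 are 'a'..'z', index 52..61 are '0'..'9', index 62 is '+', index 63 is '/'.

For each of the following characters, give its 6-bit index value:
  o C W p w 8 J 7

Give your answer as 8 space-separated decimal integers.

Answer: 40 2 22 41 48 60 9 59

Derivation:
'o': a..z range, 26 + ord('o') − ord('a') = 40
'C': A..Z range, ord('C') − ord('A') = 2
'W': A..Z range, ord('W') − ord('A') = 22
'p': a..z range, 26 + ord('p') − ord('a') = 41
'w': a..z range, 26 + ord('w') − ord('a') = 48
'8': 0..9 range, 52 + ord('8') − ord('0') = 60
'J': A..Z range, ord('J') − ord('A') = 9
'7': 0..9 range, 52 + ord('7') − ord('0') = 59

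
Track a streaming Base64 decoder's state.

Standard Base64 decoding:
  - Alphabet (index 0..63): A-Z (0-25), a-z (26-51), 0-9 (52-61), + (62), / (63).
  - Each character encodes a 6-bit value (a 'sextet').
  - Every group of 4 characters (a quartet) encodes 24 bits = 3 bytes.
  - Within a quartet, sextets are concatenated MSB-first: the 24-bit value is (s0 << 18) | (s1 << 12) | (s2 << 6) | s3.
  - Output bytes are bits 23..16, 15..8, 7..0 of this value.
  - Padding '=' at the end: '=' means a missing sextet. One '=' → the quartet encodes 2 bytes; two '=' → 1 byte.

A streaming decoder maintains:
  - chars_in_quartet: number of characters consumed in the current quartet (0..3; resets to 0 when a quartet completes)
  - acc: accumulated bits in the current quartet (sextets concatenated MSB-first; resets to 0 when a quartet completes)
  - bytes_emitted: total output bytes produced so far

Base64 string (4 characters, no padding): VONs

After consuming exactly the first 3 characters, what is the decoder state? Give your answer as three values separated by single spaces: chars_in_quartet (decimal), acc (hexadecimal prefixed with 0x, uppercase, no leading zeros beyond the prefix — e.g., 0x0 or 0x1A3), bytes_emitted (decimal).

After char 0 ('V'=21): chars_in_quartet=1 acc=0x15 bytes_emitted=0
After char 1 ('O'=14): chars_in_quartet=2 acc=0x54E bytes_emitted=0
After char 2 ('N'=13): chars_in_quartet=3 acc=0x1538D bytes_emitted=0

Answer: 3 0x1538D 0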